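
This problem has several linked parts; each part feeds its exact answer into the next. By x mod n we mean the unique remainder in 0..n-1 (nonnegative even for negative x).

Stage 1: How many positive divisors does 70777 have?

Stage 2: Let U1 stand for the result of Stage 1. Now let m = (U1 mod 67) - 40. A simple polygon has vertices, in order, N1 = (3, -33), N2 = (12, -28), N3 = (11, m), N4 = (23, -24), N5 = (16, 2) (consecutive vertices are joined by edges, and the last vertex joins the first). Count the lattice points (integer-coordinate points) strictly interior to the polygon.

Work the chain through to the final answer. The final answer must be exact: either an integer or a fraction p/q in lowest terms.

317

Stage 1: 70777 = 7 * 10111; number of divisors = (1+1) * (1+1) = 4; answer 4
Stage 2: U1 = 4; m = -36; cross terms: (3*-28 - 12*-33)=312, (12*-36 - 11*-28)=-124, (11*-24 - 23*-36)=564, (23*2 - 16*-24)=430, (16*-33 - 3*2)=-534; twice the area = |648| = 648; area = 324; boundary points = 1 + 1 + 12 + 1 + 1 = 16; strictly interior points = area - boundary/2 + 1 = 317; answer 317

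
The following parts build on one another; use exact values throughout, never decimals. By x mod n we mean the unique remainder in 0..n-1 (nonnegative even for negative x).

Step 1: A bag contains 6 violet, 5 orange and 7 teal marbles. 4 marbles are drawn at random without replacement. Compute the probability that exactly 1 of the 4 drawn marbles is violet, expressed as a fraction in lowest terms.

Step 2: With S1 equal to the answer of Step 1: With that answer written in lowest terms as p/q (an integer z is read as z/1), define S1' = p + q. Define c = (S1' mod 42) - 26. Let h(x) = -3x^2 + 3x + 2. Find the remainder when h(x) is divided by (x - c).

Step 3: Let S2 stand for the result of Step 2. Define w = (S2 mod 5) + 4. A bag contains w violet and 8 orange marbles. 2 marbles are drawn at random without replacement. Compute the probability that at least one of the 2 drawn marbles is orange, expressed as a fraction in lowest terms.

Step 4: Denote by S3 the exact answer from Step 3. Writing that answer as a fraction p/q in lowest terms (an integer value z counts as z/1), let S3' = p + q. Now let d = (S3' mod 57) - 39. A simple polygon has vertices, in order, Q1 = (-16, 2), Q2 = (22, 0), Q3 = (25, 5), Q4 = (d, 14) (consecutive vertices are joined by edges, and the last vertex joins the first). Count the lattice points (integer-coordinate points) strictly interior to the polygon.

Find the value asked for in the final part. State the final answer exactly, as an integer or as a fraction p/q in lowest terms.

295

Step 1: total draws C(18,4) = 3060; favorable C(6,1)*C(12,3) = 1320; P = 22/51; answer 22/51
Step 2: S1 = 22/51; threaded value p + q = 73; c = 5; remainder = value at the root: -3*(5)^2 + 3*(5)^1 + 2 = (-75) + (15) + (2) = -58; answer -58
Step 3: S2 = -58; w = 6; total draws C(14,2) = 91; complement C(6,2) = 15; favorable 91 - 15 = 76; P = 76/91; answer 76/91
Step 4: S3 = 76/91; threaded value p + q = 167; d = 14; cross terms: (-16*0 - 22*2)=-44, (22*5 - 25*0)=110, (25*14 - 14*5)=280, (14*2 - -16*14)=252; twice the area = |598| = 598; area = 299; boundary points = 2 + 1 + 1 + 6 = 10; strictly interior points = area - boundary/2 + 1 = 295; answer 295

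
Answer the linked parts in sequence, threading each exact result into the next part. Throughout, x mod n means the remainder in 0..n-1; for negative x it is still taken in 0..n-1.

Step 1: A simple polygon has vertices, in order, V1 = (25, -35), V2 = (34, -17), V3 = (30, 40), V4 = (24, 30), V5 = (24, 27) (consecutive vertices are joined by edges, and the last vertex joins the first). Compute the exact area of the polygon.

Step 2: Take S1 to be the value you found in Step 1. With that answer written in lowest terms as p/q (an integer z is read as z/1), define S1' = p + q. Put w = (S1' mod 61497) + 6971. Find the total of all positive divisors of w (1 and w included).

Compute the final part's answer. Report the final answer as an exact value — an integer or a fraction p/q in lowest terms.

Step 1: cross terms: (25*-17 - 34*-35)=765, (34*40 - 30*-17)=1870, (30*30 - 24*40)=-60, (24*27 - 24*30)=-72, (24*-35 - 25*27)=-1515; twice the area = |988| = 988; area = 494; answer 494
Step 2: S1 = 494; threaded value p + q = 495; w = 7466; 7466 = 2 * 3733; sigma = (1 + 2) * (1 + 3733) = 3 * 3734 = 11202; answer 11202

11202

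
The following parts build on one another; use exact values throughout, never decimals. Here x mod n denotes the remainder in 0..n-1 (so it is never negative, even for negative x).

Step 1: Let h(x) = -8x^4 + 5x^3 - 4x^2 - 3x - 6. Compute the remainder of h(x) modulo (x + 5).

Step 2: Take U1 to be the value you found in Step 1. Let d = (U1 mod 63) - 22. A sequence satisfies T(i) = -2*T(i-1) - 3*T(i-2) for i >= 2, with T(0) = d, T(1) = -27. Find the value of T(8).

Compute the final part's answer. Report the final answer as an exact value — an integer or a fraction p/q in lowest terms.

Step 1: remainder = value at the root: -8*(-5)^4 + 5*(-5)^3 - 4*(-5)^2 - 3*(-5)^1 - 6 = (-5000) + (-625) + (-100) + (15) + (-6) = -5716; answer -5716
Step 2: U1 = -5716; d = -5; T(2) = -2*(-27) - 3*(-5) = 69; iterating: T(2)=69, T(3)=-57, T(4)=-93, T(5)=357, T(6)=-435, T(7)=-201, T(8)=1707; answer 1707

1707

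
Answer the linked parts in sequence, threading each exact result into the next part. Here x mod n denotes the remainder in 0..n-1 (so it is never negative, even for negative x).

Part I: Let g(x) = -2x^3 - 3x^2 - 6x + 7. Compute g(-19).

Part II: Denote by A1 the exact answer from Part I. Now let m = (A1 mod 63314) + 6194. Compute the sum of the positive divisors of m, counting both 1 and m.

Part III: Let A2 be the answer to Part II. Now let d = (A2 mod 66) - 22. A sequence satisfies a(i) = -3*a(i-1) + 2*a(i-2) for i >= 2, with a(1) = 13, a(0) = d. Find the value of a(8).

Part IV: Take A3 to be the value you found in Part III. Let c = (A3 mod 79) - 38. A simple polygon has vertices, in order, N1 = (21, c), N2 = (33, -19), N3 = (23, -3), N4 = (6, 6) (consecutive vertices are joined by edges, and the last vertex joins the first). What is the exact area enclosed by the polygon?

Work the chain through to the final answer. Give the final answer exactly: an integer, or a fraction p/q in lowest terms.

733/2

Part I: -2*(-19)^3 - 3*(-19)^2 - 6*(-19)^1 + 7 = (13718) + (-1083) + (114) + (7) = 12756; answer 12756
Part II: A1 = 12756; m = 18950; 18950 = 2 * 5^2 * 379; sigma = (1 + 2) * (1 + 5 + 25) * (1 + 379) = 3 * 31 * 380 = 35340; answer 35340
Part III: A2 = 35340; d = 8; a(2) = -3*(13) + 2*(8) = -23; iterating: a(2)=-23, a(3)=95, a(4)=-331, a(5)=1183, a(6)=-4211, a(7)=14999, a(8)=-53419; answer -53419
Part IV: A3 = -53419; c = 26; cross terms: (21*-19 - 33*26)=-1257, (33*-3 - 23*-19)=338, (23*6 - 6*-3)=156, (6*26 - 21*6)=30; twice the area = |-733| = 733; area = 733/2; answer 733/2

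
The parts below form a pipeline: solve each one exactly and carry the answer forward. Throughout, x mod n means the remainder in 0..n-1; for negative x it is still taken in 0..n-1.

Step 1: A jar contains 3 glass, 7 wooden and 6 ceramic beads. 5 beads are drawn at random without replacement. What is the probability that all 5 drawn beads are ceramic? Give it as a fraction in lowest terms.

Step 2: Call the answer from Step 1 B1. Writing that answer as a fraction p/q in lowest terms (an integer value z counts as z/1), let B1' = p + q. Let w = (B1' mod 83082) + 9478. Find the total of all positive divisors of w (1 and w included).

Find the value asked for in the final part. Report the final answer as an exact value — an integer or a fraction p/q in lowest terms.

Step 1: total draws C(16,5) = 4368; favorable C(6,5) = 6; P = 1/728; answer 1/728
Step 2: B1 = 1/728; threaded value p + q = 729; w = 10207; 10207 = 59 * 173; sigma = (1 + 59) * (1 + 173) = 60 * 174 = 10440; answer 10440

10440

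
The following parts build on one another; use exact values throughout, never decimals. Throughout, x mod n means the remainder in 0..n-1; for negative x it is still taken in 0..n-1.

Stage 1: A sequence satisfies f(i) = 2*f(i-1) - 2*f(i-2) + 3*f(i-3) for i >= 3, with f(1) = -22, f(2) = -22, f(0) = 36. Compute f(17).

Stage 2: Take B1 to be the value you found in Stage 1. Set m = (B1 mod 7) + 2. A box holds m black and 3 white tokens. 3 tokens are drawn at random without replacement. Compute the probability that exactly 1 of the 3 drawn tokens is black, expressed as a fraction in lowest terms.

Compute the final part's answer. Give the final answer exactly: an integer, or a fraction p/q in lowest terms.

9/20

Stage 1: f(3) = 2*(-22) - 2*(-22) + 3*(36) = 108; iterating: f(3)=108, f(4)=194, f(5)=106, f(6)=148, f(7)=666, f(8)=1354, f(9)=1820, f(10)=2930, f(11)=6282, f(12)=12164, f(13)=20554, f(14)=35626, f(15)=66636, f(16)=123682, f(17)=220970; answer 220970
Stage 2: B1 = 220970; m = 3; total draws C(6,3) = 20; favorable C(3,1)*C(3,2) = 9; P = 9/20; answer 9/20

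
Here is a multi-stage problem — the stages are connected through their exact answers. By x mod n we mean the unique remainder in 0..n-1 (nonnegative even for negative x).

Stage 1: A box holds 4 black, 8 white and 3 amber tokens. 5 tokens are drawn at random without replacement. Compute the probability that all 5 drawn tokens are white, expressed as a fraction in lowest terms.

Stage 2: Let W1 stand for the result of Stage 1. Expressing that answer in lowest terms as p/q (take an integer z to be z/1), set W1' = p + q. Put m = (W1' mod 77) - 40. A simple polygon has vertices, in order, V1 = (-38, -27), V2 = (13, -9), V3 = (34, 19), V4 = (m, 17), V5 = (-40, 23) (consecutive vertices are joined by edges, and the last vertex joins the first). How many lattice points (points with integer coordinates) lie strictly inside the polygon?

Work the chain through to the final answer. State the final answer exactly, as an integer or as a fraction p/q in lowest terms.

2246

Stage 1: total draws C(15,5) = 3003; favorable C(8,5) = 56; P = 8/429; answer 8/429
Stage 2: W1 = 8/429; threaded value p + q = 437; m = 12; cross terms: (-38*-9 - 13*-27)=693, (13*19 - 34*-9)=553, (34*17 - 12*19)=350, (12*23 - -40*17)=956, (-40*-27 - -38*23)=1954; twice the area = |4506| = 4506; area = 2253; boundary points = 3 + 7 + 2 + 2 + 2 = 16; strictly interior points = area - boundary/2 + 1 = 2246; answer 2246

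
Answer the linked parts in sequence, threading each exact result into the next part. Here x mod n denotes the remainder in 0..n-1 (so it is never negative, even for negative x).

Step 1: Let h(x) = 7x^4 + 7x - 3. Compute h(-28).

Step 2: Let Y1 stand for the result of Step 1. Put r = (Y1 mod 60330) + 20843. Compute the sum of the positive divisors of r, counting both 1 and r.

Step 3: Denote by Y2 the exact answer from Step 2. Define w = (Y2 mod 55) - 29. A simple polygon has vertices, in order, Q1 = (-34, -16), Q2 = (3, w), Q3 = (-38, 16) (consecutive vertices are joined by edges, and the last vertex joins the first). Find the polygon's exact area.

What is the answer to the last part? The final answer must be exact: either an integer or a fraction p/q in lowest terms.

Step 1: 7*(-28)^4 + 7*(-28)^1 - 3 = (4302592) + (-196) + (-3) = 4302393; answer 4302393
Step 2: Y1 = 4302393; r = 39806; 39806 = 2 * 13 * 1531; sigma = (1 + 2) * (1 + 13) * (1 + 1531) = 3 * 14 * 1532 = 64344; answer 64344
Step 3: Y2 = 64344; w = 20; cross terms: (-34*20 - 3*-16)=-632, (3*16 - -38*20)=808, (-38*-16 - -34*16)=1152; twice the area = |1328| = 1328; area = 664; answer 664

664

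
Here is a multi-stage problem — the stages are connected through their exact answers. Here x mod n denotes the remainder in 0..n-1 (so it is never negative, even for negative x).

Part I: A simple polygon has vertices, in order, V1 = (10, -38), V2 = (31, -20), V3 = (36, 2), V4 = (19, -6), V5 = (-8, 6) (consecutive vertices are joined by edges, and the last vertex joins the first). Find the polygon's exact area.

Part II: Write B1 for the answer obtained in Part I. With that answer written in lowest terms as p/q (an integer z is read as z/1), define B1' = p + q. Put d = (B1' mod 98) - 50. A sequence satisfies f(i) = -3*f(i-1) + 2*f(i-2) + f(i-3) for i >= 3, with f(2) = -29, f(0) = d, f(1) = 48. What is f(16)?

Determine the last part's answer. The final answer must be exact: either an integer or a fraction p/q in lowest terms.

-1642354613

Part I: cross terms: (10*-20 - 31*-38)=978, (31*2 - 36*-20)=782, (36*-6 - 19*2)=-254, (19*6 - -8*-6)=66, (-8*-38 - 10*6)=244; twice the area = |1816| = 1816; area = 908; answer 908
Part II: B1 = 908; threaded value p + q = 909; d = -23; f(3) = -3*(-29) + 2*(48) + 1*(-23) = 160; iterating: f(3)=160, f(4)=-490, f(5)=1761, f(6)=-6103, f(7)=21341, f(8)=-74468, f(9)=259983, f(10)=-907544, f(11)=3168130, f(12)=-11059495, f(13)=38607201, f(14)=-134772463, f(15)=470472296, f(16)=-1642354613; answer -1642354613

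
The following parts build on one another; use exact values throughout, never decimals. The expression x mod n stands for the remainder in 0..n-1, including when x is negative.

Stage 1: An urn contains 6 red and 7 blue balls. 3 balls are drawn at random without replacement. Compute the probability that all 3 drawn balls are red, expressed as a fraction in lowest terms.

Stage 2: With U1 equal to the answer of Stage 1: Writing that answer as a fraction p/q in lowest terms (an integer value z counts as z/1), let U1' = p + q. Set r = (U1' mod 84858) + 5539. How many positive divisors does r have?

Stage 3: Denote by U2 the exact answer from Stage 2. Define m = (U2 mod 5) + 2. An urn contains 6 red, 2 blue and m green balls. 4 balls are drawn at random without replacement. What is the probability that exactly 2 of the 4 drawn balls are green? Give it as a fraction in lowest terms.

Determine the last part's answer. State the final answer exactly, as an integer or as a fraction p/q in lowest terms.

14/55

Stage 1: total draws C(13,3) = 286; favorable C(6,3) = 20; P = 10/143; answer 10/143
Stage 2: U1 = 10/143; threaded value p + q = 153; r = 5692; 5692 = 2^2 * 1423; number of divisors = (2+1) * (1+1) = 6; answer 6
Stage 3: U2 = 6; m = 3; total draws C(11,4) = 330; favorable C(3,2)*C(8,2) = 84; P = 14/55; answer 14/55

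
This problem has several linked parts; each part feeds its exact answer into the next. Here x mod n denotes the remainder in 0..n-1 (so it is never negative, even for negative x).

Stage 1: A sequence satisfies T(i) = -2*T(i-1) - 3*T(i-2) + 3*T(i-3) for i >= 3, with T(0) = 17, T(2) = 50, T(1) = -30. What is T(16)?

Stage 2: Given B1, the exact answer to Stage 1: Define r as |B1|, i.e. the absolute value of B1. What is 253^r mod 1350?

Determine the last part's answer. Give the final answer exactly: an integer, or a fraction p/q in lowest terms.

829

Stage 1: T(3) = -2*(50) - 3*(-30) + 3*(17) = 41; iterating: T(3)=41, T(4)=-322, T(5)=671, T(6)=-253, T(7)=-2473, T(8)=7718, T(9)=-8776, T(10)=-13021, T(11)=75524, T(12)=-138313, T(13)=10991, T(14)=619529, T(15)=-1686970, T(16)=1548326; answer 1548326
Stage 2: B1 = 1548326; r = 1548326; squarings mod 1350: 253^1=253, 253^2=559, 253^4=631, 253^8=1261, 253^16=1171, 253^32=991, 253^64=631, 253^128=1261, 253^256=1171, 253^512=991, 253^1024=631, 253^2048=1261, 253^4096=1171, 253^8192=991, 253^16384=631, 253^32768=1261, 253^65536=1171, 253^131072=991, 253^262144=631, 253^524288=1261, 253^1048576=1171; 253^1548326 = 253^2 * 253^4 * 253^32 * 253^8192 * 253^32768 * 253^65536 * 253^131072 * 253^262144 * 253^1048576 = 829 (mod 1350); answer 829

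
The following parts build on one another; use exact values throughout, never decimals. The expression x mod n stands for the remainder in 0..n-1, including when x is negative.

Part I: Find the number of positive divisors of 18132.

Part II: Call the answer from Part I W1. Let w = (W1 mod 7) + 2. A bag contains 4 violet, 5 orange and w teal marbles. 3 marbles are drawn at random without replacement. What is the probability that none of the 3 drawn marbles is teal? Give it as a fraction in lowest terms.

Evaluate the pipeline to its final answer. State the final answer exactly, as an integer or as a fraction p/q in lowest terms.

3/20

Part I: 18132 = 2^2 * 3 * 1511; number of divisors = (2+1) * (1+1) * (1+1) = 12; answer 12
Part II: W1 = 12; w = 7; total draws C(16,3) = 560; favorable C(9,3) = 84; P = 3/20; answer 3/20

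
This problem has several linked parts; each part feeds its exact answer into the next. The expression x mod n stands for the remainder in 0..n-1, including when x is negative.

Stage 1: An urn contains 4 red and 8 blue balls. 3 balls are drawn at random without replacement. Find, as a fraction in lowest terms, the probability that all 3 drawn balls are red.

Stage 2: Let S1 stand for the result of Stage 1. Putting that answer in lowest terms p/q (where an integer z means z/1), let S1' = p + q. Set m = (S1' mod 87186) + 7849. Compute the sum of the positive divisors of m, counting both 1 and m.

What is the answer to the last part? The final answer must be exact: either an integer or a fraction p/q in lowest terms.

13824

Stage 1: total draws C(12,3) = 220; favorable C(4,3) = 4; P = 1/55; answer 1/55
Stage 2: S1 = 1/55; threaded value p + q = 56; m = 7905; 7905 = 3 * 5 * 17 * 31; sigma = (1 + 3) * (1 + 5) * (1 + 17) * (1 + 31) = 4 * 6 * 18 * 32 = 13824; answer 13824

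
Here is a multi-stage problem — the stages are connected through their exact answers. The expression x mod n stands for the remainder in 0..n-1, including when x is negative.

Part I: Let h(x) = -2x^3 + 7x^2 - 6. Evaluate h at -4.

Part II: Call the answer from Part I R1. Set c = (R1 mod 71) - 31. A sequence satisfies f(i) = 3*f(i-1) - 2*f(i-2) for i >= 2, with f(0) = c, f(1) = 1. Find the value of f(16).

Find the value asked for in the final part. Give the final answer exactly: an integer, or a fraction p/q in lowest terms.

720875

Part I: -2*(-4)^3 + 7*(-4)^2 - 6 = (128) + (112) + (-6) = 234; answer 234
Part II: R1 = 234; c = -10; f(2) = 3*(1) - 2*(-10) = 23; iterating: f(2)=23, f(3)=67, f(4)=155, f(5)=331, f(6)=683, f(7)=1387, f(8)=2795, f(9)=5611, f(10)=11243, f(11)=22507, f(12)=45035, f(13)=90091, f(14)=180203, f(15)=360427, f(16)=720875; answer 720875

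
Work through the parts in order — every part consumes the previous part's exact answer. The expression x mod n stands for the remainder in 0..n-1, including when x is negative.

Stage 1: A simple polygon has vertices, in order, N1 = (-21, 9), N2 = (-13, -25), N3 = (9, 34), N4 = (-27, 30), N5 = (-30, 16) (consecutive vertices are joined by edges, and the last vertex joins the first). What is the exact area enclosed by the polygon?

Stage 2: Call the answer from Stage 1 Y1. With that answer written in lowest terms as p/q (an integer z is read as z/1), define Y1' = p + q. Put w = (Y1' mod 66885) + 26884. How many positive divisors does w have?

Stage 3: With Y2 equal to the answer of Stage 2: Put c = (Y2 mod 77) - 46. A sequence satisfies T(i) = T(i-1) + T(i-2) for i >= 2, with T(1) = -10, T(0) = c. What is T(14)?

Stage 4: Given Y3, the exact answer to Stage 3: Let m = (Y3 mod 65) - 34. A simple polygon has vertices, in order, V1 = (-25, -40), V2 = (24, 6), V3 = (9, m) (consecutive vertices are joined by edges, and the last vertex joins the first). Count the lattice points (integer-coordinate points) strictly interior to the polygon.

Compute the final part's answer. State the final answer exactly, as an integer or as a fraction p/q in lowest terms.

193

Stage 1: cross terms: (-21*-25 - -13*9)=642, (-13*34 - 9*-25)=-217, (9*30 - -27*34)=1188, (-27*16 - -30*30)=468, (-30*9 - -21*16)=66; twice the area = |2147| = 2147; area = 2147/2; answer 2147/2
Stage 2: Y1 = 2147/2; threaded value p + q = 2149; w = 29033; 29033 is prime, so its only divisors are 1 and 29033; count = 2; answer 2
Stage 3: Y2 = 2; c = -44; T(2) = 1*(-10) + 1*(-44) = -54; iterating: T(2)=-54, T(3)=-64, T(4)=-118, T(5)=-182, T(6)=-300, T(7)=-482, T(8)=-782, T(9)=-1264, T(10)=-2046, T(11)=-3310, T(12)=-5356, T(13)=-8666, T(14)=-14022; answer -14022
Stage 4: Y3 = -14022; m = -16; cross terms: (-25*6 - 24*-40)=810, (24*-16 - 9*6)=-438, (9*-40 - -25*-16)=-760; twice the area = |-388| = 388; area = 194; boundary points = 1 + 1 + 2 = 4; strictly interior points = area - boundary/2 + 1 = 193; answer 193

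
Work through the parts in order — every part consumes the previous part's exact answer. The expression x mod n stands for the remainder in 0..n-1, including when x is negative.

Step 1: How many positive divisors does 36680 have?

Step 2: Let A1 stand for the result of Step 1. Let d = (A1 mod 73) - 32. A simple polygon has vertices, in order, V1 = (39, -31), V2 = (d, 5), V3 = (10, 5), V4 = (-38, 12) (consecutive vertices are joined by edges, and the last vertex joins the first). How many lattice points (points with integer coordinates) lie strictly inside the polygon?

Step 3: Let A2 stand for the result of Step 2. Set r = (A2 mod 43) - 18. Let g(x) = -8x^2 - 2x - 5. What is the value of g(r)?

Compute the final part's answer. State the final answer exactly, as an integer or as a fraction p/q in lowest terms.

-11

Step 1: 36680 = 2^3 * 5 * 7 * 131; number of divisors = (3+1) * (1+1) * (1+1) * (1+1) = 32; answer 32
Step 2: A1 = 32; d = 0; cross terms: (39*5 - 0*-31)=195, (0*5 - 10*5)=-50, (10*12 - -38*5)=310, (-38*-31 - 39*12)=710; twice the area = |1165| = 1165; area = 1165/2; boundary points = 3 + 10 + 1 + 1 = 15; strictly interior points = area - boundary/2 + 1 = 576; answer 576
Step 3: A2 = 576; r = -1; -8*(-1)^2 - 2*(-1)^1 - 5 = (-8) + (2) + (-5) = -11; answer -11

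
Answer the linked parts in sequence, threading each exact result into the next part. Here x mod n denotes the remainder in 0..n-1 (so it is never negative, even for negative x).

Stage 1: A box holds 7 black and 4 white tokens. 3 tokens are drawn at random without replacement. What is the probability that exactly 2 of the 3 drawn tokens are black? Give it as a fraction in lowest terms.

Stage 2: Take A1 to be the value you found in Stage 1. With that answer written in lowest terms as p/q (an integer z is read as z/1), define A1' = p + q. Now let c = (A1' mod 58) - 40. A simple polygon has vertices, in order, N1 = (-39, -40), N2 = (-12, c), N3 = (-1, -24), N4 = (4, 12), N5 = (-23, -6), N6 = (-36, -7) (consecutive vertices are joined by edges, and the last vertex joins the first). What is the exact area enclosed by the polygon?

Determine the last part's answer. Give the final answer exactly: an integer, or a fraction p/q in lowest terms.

913

Stage 1: total draws C(11,3) = 165; favorable C(7,2)*C(4,1) = 84; P = 28/55; answer 28/55
Stage 2: A1 = 28/55; threaded value p + q = 83; c = -15; cross terms: (-39*-15 - -12*-40)=105, (-12*-24 - -1*-15)=273, (-1*12 - 4*-24)=84, (4*-6 - -23*12)=252, (-23*-7 - -36*-6)=-55, (-36*-40 - -39*-7)=1167; twice the area = |1826| = 1826; area = 913; answer 913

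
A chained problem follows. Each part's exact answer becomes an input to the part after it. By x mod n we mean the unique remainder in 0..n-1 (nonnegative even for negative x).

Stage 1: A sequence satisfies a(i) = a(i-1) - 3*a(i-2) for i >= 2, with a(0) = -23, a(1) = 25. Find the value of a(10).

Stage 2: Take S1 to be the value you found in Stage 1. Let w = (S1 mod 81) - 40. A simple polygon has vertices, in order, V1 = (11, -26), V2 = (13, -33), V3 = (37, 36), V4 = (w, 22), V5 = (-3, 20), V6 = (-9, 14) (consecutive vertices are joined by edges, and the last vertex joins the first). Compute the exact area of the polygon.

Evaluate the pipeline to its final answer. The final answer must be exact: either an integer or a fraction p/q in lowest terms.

Stage 1: a(2) = 1*(25) - 3*(-23) = 94; iterating: a(2)=94, a(3)=19, a(4)=-263, a(5)=-320, a(6)=469, a(7)=1429, a(8)=22, a(9)=-4265, a(10)=-4331; answer -4331
Stage 2: S1 = -4331; w = 3; cross terms: (11*-33 - 13*-26)=-25, (13*36 - 37*-33)=1689, (37*22 - 3*36)=706, (3*20 - -3*22)=126, (-3*14 - -9*20)=138, (-9*-26 - 11*14)=80; twice the area = |2714| = 2714; area = 1357; answer 1357

1357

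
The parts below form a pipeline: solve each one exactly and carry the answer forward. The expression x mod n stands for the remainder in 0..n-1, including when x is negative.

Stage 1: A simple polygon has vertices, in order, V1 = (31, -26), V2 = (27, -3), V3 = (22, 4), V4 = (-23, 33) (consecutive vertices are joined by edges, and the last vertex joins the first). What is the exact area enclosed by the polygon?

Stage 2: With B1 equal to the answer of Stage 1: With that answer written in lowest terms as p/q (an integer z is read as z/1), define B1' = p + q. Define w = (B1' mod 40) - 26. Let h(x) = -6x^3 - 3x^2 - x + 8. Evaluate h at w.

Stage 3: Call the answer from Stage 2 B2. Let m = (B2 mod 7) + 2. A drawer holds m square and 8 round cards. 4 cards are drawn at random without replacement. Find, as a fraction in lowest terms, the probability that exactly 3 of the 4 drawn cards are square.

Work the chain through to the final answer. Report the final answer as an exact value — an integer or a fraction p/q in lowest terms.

8/39

Stage 1: cross terms: (31*-3 - 27*-26)=609, (27*4 - 22*-3)=174, (22*33 - -23*4)=818, (-23*-26 - 31*33)=-425; twice the area = |1176| = 1176; area = 588; answer 588
Stage 2: B1 = 588; threaded value p + q = 589; w = 3; -6*(3)^3 - 3*(3)^2 - 1*(3)^1 + 8 = (-162) + (-27) + (-3) + (8) = -184; answer -184
Stage 3: B2 = -184; m = 7; total draws C(15,4) = 1365; favorable C(7,3)*C(8,1) = 280; P = 8/39; answer 8/39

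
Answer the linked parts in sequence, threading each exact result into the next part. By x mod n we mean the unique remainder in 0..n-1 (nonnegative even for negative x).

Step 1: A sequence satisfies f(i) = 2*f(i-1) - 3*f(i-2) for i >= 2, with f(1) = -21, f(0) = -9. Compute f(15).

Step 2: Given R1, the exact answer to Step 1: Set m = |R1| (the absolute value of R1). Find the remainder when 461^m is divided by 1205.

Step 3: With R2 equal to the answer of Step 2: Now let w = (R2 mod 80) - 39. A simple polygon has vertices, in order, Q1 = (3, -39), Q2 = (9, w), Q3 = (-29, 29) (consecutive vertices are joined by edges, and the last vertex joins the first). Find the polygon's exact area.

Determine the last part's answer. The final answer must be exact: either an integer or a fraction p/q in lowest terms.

1420

Step 1: f(2) = 2*(-21) - 3*(-9) = -15; iterating: f(2)=-15, f(3)=33, f(4)=111, f(5)=123, f(6)=-87, f(7)=-543, f(8)=-825, f(9)=-21, f(10)=2433, f(11)=4929, f(12)=2559, f(13)=-9669, f(14)=-27015, f(15)=-25023; answer -25023
Step 2: R1 = -25023; m = 25023; squarings mod 1205: 461^1=461, 461^2=441, 461^4=476, 461^8=36, 461^16=91, 461^32=1051, 461^64=821, 461^128=446, 461^256=91, 461^512=1051, 461^1024=821, 461^2048=446, 461^4096=91, 461^8192=1051, 461^16384=821; 461^25023 = 461^1 * 461^2 * 461^4 * 461^8 * 461^16 * 461^32 * 461^128 * 461^256 * 461^8192 * 461^16384 = 156 (mod 1205); answer 156
Step 3: R2 = 156; w = 37; cross terms: (3*37 - 9*-39)=462, (9*29 - -29*37)=1334, (-29*-39 - 3*29)=1044; twice the area = |2840| = 2840; area = 1420; answer 1420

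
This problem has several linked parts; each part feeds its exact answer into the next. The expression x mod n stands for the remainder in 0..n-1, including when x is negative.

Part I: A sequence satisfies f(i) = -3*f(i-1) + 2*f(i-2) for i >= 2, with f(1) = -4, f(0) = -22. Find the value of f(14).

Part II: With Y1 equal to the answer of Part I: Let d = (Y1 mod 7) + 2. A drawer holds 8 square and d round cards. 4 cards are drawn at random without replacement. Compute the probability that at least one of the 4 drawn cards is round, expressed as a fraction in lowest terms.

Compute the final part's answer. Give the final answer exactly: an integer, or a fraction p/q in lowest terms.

37/39

Part I: f(2) = -3*(-4) + 2*(-22) = -32; iterating: f(2)=-32, f(3)=88, f(4)=-328, f(5)=1160, f(6)=-4136, f(7)=14728, f(8)=-52456, f(9)=186824, f(10)=-665384, f(11)=2369800, f(12)=-8440168, f(13)=30060104, f(14)=-107060648; answer -107060648
Part II: Y1 = -107060648; d = 7; total draws C(15,4) = 1365; complement C(8,4) = 70; favorable 1365 - 70 = 1295; P = 37/39; answer 37/39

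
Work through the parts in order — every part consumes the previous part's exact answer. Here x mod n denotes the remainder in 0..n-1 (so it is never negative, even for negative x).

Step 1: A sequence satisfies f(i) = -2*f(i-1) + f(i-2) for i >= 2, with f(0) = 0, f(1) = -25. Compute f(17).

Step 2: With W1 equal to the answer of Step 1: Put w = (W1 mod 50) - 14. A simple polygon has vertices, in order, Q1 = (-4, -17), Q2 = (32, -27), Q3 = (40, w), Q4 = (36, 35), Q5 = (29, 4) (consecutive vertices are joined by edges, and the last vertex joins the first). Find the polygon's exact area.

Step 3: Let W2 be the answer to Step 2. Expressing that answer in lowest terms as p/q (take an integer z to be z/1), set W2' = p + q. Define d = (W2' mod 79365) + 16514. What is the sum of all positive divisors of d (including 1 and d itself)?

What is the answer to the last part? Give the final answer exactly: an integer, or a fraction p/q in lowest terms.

29760

Step 1: f(2) = -2*(-25) + 1*(0) = 50; iterating: f(2)=50, f(3)=-125, f(4)=300, f(5)=-725, f(6)=1750, f(7)=-4225, f(8)=10200, f(9)=-24625, f(10)=59450, f(11)=-143525, f(12)=346500, f(13)=-836525, f(14)=2019550, f(15)=-4875625, f(16)=11770800, f(17)=-28417225; answer -28417225
Step 2: W1 = -28417225; w = 11; cross terms: (-4*-27 - 32*-17)=652, (32*11 - 40*-27)=1432, (40*35 - 36*11)=1004, (36*4 - 29*35)=-871, (29*-17 - -4*4)=-477; twice the area = |1740| = 1740; area = 870; answer 870
Step 3: W2 = 870; threaded value p + q = 871; d = 17385; 17385 = 3 * 5 * 19 * 61; sigma = (1 + 3) * (1 + 5) * (1 + 19) * (1 + 61) = 4 * 6 * 20 * 62 = 29760; answer 29760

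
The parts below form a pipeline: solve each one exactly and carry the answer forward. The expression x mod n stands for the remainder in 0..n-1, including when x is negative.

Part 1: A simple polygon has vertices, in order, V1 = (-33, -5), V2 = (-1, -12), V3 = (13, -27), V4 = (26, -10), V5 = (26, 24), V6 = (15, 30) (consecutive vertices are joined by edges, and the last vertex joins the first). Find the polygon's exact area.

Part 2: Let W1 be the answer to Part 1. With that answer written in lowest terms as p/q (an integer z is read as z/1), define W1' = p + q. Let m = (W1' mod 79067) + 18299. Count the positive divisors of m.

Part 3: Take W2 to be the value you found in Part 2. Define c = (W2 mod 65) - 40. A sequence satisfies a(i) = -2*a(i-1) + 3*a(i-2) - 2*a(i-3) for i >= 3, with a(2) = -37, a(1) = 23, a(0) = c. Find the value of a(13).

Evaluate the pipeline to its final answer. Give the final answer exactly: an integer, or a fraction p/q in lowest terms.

Part 1: cross terms: (-33*-12 - -1*-5)=391, (-1*-27 - 13*-12)=183, (13*-10 - 26*-27)=572, (26*24 - 26*-10)=884, (26*30 - 15*24)=420, (15*-5 - -33*30)=915; twice the area = |3365| = 3365; area = 3365/2; answer 3365/2
Part 2: W1 = 3365/2; threaded value p + q = 3367; m = 21666; 21666 = 2 * 3 * 23 * 157; number of divisors = (1+1) * (1+1) * (1+1) * (1+1) = 16; answer 16
Part 3: W2 = 16; c = -24; a(3) = -2*(-37) + 3*(23) - 2*(-24) = 191; iterating: a(3)=191, a(4)=-539, a(5)=1725, a(6)=-5449, a(7)=17151, a(8)=-54099, a(9)=170549, a(10)=-537697, a(11)=1695239, a(12)=-5344667, a(13)=16850445; answer 16850445

16850445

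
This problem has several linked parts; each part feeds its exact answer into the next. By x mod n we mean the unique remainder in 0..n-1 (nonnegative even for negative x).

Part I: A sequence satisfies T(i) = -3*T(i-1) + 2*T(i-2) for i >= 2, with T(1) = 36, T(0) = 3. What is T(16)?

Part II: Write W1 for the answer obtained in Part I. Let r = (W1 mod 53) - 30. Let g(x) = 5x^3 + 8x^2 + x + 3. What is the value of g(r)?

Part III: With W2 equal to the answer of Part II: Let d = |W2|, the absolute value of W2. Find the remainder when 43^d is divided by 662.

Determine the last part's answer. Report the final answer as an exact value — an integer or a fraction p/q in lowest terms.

165

Part I: T(2) = -3*(36) + 2*(3) = -102; iterating: T(2)=-102, T(3)=378, T(4)=-1338, T(5)=4770, T(6)=-16986, T(7)=60498, T(8)=-215466, T(9)=767394, T(10)=-2733114, T(11)=9734130, T(12)=-34668618, T(13)=123474114, T(14)=-439759578, T(15)=1566226962, T(16)=-5578200042; answer -5578200042
Part II: W1 = -5578200042; r = 2; 5*(2)^3 + 8*(2)^2 + 1*(2)^1 + 3 = (40) + (32) + (2) + (3) = 77; answer 77
Part III: W2 = 77; d = 77; squarings mod 662: 43^1=43, 43^2=525, 43^4=233, 43^8=5, 43^16=25, 43^32=625, 43^64=45; 43^77 = 43^1 * 43^4 * 43^8 * 43^64 = 165 (mod 662); answer 165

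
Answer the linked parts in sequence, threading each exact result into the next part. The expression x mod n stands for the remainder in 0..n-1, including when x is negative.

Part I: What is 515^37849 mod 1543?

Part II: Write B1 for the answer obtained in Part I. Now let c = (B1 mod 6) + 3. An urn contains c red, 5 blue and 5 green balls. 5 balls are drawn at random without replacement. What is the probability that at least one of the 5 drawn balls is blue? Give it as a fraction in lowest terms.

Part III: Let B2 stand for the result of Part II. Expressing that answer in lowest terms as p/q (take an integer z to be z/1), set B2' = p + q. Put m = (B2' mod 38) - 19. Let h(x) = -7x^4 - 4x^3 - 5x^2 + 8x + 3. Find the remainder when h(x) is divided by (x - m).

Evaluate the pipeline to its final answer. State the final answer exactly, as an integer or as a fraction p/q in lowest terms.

Part I: squarings mod 1543: 515^1=515, 515^2=1372, 515^4=1467, 515^8=1147, 515^16=973, 515^32=870, 515^64=830, 515^128=722, 515^256=1293, 515^512=780, 515^1024=458, 515^2048=1459, 515^4096=884, 515^8192=698, 515^16384=1159, 515^32768=871; 515^37849 = 515^1 * 515^8 * 515^16 * 515^64 * 515^128 * 515^256 * 515^512 * 515^4096 * 515^32768 = 433 (mod 1543); answer 433
Part II: B1 = 433; c = 4; total draws C(14,5) = 2002; complement C(9,5) = 126; favorable 2002 - 126 = 1876; P = 134/143; answer 134/143
Part III: B2 = 134/143; threaded value p + q = 277; m = -8; remainder = value at the root: -7*(-8)^4 - 4*(-8)^3 - 5*(-8)^2 + 8*(-8)^1 + 3 = (-28672) + (2048) + (-320) + (-64) + (3) = -27005; answer -27005

-27005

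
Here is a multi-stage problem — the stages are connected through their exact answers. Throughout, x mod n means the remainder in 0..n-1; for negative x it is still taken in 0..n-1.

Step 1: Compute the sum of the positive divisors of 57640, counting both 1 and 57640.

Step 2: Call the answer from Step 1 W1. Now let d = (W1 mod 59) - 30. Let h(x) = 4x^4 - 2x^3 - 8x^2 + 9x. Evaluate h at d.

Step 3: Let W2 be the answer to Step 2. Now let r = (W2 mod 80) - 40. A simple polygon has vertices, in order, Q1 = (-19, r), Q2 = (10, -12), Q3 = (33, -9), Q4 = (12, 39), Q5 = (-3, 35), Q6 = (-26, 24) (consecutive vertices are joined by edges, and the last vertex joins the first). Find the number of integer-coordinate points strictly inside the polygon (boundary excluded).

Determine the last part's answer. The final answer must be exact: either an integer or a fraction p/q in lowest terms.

Step 1: 57640 = 2^3 * 5 * 11 * 131; sigma = (1 + 2 + 4 + 8) * (1 + 5) * (1 + 11) * (1 + 131) = 15 * 6 * 12 * 132 = 142560; answer 142560
Step 2: W1 = 142560; d = -14; 4*(-14)^4 - 2*(-14)^3 - 8*(-14)^2 + 9*(-14)^1 = (153664) + (5488) + (-1568) + (-126) = 157458; answer 157458
Step 3: W2 = 157458; r = -22; cross terms: (-19*-12 - 10*-22)=448, (10*-9 - 33*-12)=306, (33*39 - 12*-9)=1395, (12*35 - -3*39)=537, (-3*24 - -26*35)=838, (-26*-22 - -19*24)=1028; twice the area = |4552| = 4552; area = 2276; boundary points = 1 + 1 + 3 + 1 + 1 + 1 = 8; strictly interior points = area - boundary/2 + 1 = 2273; answer 2273

2273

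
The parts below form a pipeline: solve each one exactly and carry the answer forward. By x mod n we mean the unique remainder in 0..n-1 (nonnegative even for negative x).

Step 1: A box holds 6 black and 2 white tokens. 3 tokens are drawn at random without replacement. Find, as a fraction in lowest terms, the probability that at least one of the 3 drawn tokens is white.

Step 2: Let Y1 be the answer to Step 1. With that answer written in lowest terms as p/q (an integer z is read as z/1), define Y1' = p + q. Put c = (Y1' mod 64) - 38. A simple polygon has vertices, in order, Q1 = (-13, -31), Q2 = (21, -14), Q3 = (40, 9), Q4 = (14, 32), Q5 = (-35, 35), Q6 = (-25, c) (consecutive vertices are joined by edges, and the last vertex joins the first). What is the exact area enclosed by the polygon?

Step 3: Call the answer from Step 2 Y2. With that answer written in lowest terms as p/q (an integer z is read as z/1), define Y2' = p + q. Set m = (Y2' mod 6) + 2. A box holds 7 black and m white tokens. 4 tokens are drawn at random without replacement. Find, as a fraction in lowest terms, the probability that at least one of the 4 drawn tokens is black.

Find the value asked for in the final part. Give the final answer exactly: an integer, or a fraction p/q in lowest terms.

Step 1: total draws C(8,3) = 56; complement C(6,3) = 20; favorable 56 - 20 = 36; P = 9/14; answer 9/14
Step 2: Y1 = 9/14; threaded value p + q = 23; c = -15; cross terms: (-13*-14 - 21*-31)=833, (21*9 - 40*-14)=749, (40*32 - 14*9)=1154, (14*35 - -35*32)=1610, (-35*-15 - -25*35)=1400, (-25*-31 - -13*-15)=580; twice the area = |6326| = 6326; area = 3163; answer 3163
Step 3: Y2 = 3163; threaded value p + q = 3164; m = 4; total draws C(11,4) = 330; complement C(4,4) = 1; favorable 330 - 1 = 329; P = 329/330; answer 329/330

329/330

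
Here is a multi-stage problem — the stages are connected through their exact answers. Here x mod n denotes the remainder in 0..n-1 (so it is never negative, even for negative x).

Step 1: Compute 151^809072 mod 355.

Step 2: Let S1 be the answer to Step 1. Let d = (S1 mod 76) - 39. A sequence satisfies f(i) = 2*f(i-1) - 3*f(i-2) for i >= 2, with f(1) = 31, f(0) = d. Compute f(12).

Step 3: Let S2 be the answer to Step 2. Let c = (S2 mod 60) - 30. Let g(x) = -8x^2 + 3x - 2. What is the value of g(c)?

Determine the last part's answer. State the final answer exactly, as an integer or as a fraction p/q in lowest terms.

-4165

Step 1: squarings mod 355: 151^1=151, 151^2=81, 151^4=171, 151^8=131, 151^16=121, 151^32=86, 151^64=296, 151^128=286, 151^256=146, 151^512=16, 151^1024=256, 151^2048=216, 151^4096=151, 151^8192=81, 151^16384=171, 151^32768=131, 151^65536=121, 151^131072=86, 151^262144=296, 151^524288=286; 151^809072 = 151^16 * 151^32 * 151^64 * 151^2048 * 151^4096 * 151^16384 * 151^262144 * 151^524288 = 36 (mod 355); answer 36
Step 2: S1 = 36; d = -3; f(2) = 2*(31) - 3*(-3) = 71; iterating: f(2)=71, f(3)=49, f(4)=-115, f(5)=-377, f(6)=-409, f(7)=313, f(8)=1853, f(9)=2767, f(10)=-25, f(11)=-8351, f(12)=-16627; answer -16627
Step 3: S2 = -16627; c = 23; -8*(23)^2 + 3*(23)^1 - 2 = (-4232) + (69) + (-2) = -4165; answer -4165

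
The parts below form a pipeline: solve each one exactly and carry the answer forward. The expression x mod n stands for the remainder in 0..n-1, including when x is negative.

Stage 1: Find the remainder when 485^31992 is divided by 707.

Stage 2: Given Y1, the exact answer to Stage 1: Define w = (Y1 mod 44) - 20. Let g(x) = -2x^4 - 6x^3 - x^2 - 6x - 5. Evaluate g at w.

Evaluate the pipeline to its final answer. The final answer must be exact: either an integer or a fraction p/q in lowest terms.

Stage 1: squarings mod 707: 485^1=485, 485^2=501, 485^4=16, 485^8=256, 485^16=492, 485^32=270, 485^64=79, 485^128=585, 485^256=37, 485^512=662, 485^1024=611, 485^2048=25, 485^4096=625, 485^8192=361, 485^16384=233; 485^31992 = 485^8 * 485^16 * 485^32 * 485^64 * 485^128 * 485^1024 * 485^2048 * 485^4096 * 485^8192 * 485^16384 = 260 (mod 707); answer 260
Stage 2: Y1 = 260; w = 20; -2*(20)^4 - 6*(20)^3 - 1*(20)^2 - 6*(20)^1 - 5 = (-320000) + (-48000) + (-400) + (-120) + (-5) = -368525; answer -368525

-368525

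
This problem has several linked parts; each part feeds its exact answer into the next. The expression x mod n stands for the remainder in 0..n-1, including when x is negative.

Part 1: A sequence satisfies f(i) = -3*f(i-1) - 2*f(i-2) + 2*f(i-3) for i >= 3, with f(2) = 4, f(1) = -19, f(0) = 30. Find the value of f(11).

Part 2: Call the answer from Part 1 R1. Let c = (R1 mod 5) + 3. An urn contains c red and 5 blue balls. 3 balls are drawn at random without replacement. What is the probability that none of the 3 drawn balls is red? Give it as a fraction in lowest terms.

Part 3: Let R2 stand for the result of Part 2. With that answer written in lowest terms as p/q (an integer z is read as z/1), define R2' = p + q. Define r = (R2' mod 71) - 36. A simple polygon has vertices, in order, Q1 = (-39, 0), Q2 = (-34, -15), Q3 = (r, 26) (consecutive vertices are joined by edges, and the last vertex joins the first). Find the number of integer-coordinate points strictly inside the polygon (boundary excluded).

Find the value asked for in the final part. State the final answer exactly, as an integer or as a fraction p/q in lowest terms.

245

Part 1: f(3) = -3*(4) - 2*(-19) + 2*(30) = 86; iterating: f(3)=86, f(4)=-304, f(5)=748, f(6)=-1464, f(7)=2288, f(8)=-2440, f(9)=-184, f(10)=10008, f(11)=-34536; answer -34536
Part 2: R1 = -34536; c = 7; total draws C(12,3) = 220; favorable C(5,3) = 10; P = 1/22; answer 1/22
Part 3: R2 = 1/22; threaded value p + q = 23; r = -13; cross terms: (-39*-15 - -34*0)=585, (-34*26 - -13*-15)=-1079, (-13*0 - -39*26)=1014; twice the area = |520| = 520; area = 260; boundary points = 5 + 1 + 26 = 32; strictly interior points = area - boundary/2 + 1 = 245; answer 245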